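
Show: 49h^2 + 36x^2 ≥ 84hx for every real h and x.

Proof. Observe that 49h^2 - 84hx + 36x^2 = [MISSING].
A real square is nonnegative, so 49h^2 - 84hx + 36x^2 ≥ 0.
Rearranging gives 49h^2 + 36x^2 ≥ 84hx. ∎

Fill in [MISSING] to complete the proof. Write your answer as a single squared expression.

(7h - 6x)^2

49h^2 - 84hx + 36x^2 is a perfect-square trinomial: the outer terms are (7h)^2 and (6x)^2, and the cross term is -2·7h·6x.
So 49h^2 - 84hx + 36x^2 = (7h - 6x)^2 ≥ 0.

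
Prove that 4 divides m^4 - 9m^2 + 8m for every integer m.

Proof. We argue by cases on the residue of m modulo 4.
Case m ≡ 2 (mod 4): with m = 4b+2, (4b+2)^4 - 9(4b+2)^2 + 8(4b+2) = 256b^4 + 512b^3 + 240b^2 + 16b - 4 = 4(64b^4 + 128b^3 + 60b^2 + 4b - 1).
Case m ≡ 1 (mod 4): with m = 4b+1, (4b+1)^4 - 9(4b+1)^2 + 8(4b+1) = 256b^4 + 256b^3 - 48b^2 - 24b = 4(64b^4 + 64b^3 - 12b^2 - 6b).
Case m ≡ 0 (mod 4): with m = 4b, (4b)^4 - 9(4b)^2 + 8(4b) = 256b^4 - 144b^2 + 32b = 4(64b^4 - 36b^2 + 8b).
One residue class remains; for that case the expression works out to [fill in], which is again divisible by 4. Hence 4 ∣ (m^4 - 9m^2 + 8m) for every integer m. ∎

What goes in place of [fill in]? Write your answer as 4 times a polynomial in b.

4(64b^4 + 192b^3 + 180b^2 + 62b + 6)

The residues treated are {2, 1, 0}, so the missing case is m ≡ 3 (mod 4); write m = 4b+3.
Then (4b+3)^4 - 9(4b+3)^2 + 8(4b+3) = 256b^4 + 768b^3 + 720b^2 + 248b + 24 = 4(64b^4 + 192b^3 + 180b^2 + 62b + 6).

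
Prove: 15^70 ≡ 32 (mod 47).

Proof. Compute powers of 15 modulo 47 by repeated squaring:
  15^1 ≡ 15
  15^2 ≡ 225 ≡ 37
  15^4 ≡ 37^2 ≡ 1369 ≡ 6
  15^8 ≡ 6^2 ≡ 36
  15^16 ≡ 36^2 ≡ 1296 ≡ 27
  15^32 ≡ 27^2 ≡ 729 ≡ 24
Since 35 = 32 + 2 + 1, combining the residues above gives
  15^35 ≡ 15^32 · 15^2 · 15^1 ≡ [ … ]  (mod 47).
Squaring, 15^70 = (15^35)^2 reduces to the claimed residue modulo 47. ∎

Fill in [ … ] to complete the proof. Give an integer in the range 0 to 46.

19

Multiply the listed residues: 24 · 37 · 15 = 888 → 13320.
Reducing modulo 47: 13320 = 283·47 + 19, so 15^35 ≡ 19.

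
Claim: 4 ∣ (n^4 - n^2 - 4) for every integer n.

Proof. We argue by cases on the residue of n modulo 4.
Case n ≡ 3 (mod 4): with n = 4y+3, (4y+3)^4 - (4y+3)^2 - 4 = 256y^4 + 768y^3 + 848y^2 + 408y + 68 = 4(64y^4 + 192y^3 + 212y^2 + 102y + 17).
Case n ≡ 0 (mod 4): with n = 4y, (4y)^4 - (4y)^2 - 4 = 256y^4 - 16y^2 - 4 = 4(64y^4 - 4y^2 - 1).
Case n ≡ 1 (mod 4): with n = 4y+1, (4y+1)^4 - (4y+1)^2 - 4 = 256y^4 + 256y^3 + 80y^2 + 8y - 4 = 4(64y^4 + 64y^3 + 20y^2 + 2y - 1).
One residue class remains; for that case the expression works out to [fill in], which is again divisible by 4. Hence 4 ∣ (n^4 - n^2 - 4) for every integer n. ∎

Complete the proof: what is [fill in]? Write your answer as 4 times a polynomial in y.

Only n ≡ 2 (mod 4) is unaccounted for. Put n = 4y+2:
(4y+2)^4 - (4y+2)^2 - 4 expands to 256y^4 + 512y^3 + 368y^2 + 112y + 8,
and factoring out 4 leaves 4(64y^4 + 128y^3 + 92y^2 + 28y + 2).

4(64y^4 + 128y^3 + 92y^2 + 28y + 2)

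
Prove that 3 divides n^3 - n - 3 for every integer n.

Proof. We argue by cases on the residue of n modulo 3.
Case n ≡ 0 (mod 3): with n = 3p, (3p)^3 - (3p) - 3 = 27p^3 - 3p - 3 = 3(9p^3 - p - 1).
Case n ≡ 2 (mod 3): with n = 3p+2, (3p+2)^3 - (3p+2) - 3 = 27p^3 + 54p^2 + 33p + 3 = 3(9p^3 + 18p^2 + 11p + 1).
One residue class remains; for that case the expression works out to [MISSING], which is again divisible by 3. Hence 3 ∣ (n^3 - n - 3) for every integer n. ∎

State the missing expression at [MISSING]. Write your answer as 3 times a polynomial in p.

3(9p^3 + 9p^2 + 2p - 1)

The residues treated are {0, 2}, so the missing case is n ≡ 1 (mod 3); write n = 3p+1.
Then (3p+1)^3 - (3p+1) - 3 = 27p^3 + 27p^2 + 6p - 3 = 3(9p^3 + 9p^2 + 2p - 1).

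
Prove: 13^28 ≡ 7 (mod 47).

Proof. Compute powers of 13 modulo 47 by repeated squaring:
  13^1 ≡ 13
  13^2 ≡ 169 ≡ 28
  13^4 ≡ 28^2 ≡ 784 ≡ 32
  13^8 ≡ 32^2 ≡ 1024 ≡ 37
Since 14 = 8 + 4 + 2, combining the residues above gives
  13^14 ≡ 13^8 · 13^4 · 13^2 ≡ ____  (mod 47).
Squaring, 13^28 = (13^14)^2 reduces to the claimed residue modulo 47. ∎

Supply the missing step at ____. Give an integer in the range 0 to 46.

Multiply the listed residues: 37 · 32 · 28 = 1184 → 33152.
Reducing modulo 47: 33152 = 705·47 + 17, so 13^14 ≡ 17.

17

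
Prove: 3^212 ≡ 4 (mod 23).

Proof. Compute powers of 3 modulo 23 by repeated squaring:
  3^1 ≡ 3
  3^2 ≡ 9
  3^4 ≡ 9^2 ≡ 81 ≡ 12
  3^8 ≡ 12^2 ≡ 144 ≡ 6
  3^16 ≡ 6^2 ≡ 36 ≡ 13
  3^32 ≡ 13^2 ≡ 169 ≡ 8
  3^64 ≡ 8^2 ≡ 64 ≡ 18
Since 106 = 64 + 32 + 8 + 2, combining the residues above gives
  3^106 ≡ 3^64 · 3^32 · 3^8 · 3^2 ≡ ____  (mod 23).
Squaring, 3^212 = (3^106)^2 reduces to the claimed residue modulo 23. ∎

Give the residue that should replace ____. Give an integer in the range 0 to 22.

Multiply the listed residues: 18 · 8 · 6 · 9 = 144 → 864 → 7776.
Reducing modulo 23: 7776 = 338·23 + 2, so 3^106 ≡ 2.

2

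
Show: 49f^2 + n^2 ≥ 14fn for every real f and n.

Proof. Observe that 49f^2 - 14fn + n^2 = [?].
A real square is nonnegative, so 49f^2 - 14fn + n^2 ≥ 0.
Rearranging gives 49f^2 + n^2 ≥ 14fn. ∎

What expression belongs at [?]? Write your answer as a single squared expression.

The leading and trailing coefficients are 7^2 and 1^2, and 14 = 2·7·1, so the trinomial is (7f - n)^2.
Hence 49f^2 - 14fn + n^2 ≥ 0.

(7f - n)^2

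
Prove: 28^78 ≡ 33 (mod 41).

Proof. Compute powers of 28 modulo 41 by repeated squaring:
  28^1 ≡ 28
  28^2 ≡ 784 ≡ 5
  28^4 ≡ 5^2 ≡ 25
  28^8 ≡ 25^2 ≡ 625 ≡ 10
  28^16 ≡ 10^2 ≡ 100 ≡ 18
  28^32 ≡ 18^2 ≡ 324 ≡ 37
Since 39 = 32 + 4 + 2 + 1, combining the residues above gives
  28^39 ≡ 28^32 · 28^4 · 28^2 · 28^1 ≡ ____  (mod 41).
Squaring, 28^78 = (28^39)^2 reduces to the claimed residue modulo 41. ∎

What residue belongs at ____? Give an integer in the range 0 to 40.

28^32 · 28^4 · 28^2 · 28^1 ≡ 37 · 25 · 5 · 28 = 129500.
129500 mod 41 = 22, so 28^39 ≡ 22 (mod 41).

22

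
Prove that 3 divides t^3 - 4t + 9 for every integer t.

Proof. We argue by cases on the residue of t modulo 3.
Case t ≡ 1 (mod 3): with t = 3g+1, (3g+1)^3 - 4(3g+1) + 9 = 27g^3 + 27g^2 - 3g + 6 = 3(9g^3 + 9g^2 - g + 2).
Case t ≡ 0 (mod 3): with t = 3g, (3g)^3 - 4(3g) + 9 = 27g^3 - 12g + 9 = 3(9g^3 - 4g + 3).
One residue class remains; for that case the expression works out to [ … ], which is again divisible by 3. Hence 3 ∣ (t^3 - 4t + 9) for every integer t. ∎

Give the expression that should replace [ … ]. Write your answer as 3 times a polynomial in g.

The residues treated are {1, 0}, so the missing case is t ≡ 2 (mod 3); write t = 3g+2.
Then (3g+2)^3 - 4(3g+2) + 9 = 27g^3 + 54g^2 + 24g + 9 = 3(9g^3 + 18g^2 + 8g + 3).

3(9g^3 + 18g^2 + 8g + 3)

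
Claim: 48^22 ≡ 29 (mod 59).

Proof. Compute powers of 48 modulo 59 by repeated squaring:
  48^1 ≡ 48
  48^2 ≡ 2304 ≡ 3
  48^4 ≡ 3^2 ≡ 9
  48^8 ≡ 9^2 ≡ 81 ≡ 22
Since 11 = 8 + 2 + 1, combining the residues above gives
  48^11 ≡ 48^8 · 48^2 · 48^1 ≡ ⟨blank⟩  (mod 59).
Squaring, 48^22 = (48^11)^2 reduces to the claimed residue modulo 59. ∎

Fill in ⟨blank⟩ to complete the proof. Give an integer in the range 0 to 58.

41

Multiply the listed residues: 22 · 3 · 48 = 66 → 3168.
Reducing modulo 59: 3168 = 53·59 + 41, so 48^11 ≡ 41.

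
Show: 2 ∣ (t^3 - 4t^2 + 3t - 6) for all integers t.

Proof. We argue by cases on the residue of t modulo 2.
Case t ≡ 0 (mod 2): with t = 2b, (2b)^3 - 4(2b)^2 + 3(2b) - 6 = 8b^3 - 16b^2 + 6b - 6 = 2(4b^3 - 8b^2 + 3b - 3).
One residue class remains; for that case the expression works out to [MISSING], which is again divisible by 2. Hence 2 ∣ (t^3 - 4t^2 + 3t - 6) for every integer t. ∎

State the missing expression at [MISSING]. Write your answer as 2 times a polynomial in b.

Only t ≡ 1 (mod 2) is unaccounted for. Put t = 2b+1:
(2b+1)^3 - 4(2b+1)^2 + 3(2b+1) - 6 expands to 8b^3 - 4b^2 - 4b - 6,
and factoring out 2 leaves 2(4b^3 - 2b^2 - 2b - 3).

2(4b^3 - 2b^2 - 2b - 3)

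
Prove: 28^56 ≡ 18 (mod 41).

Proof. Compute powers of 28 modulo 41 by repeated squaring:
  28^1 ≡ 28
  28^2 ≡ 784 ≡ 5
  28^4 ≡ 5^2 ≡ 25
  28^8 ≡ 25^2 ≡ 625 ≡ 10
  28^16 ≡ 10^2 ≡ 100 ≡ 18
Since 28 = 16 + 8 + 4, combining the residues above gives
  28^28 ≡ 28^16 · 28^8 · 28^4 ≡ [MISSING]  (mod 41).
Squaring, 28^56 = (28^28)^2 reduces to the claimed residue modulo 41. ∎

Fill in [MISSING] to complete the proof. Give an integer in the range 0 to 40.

31

28^16 · 28^8 · 28^4 ≡ 18 · 10 · 25 = 4500.
4500 mod 41 = 31, so 28^28 ≡ 31 (mod 41).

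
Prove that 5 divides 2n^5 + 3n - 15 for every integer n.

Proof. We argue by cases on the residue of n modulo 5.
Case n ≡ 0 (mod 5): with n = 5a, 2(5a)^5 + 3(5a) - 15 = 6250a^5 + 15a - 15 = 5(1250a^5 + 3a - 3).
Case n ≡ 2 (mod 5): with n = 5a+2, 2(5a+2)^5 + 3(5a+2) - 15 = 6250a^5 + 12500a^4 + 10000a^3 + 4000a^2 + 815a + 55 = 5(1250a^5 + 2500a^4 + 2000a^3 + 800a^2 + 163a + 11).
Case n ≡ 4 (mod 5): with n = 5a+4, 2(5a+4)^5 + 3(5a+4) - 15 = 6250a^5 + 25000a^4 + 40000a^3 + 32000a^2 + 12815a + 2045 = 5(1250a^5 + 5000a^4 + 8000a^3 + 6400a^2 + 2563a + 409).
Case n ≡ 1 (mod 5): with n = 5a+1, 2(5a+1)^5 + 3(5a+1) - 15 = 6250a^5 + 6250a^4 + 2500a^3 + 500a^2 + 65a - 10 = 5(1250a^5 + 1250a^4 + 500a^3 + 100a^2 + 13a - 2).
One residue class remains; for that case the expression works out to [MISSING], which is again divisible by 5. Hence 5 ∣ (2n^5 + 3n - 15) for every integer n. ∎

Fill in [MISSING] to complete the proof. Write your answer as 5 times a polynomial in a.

The residues treated are {0, 2, 4, 1}, so the missing case is n ≡ 3 (mod 5); write n = 5a+3.
Then 2(5a+3)^5 + 3(5a+3) - 15 = 6250a^5 + 18750a^4 + 22500a^3 + 13500a^2 + 4065a + 480 = 5(1250a^5 + 3750a^4 + 4500a^3 + 2700a^2 + 813a + 96).

5(1250a^5 + 3750a^4 + 4500a^3 + 2700a^2 + 813a + 96)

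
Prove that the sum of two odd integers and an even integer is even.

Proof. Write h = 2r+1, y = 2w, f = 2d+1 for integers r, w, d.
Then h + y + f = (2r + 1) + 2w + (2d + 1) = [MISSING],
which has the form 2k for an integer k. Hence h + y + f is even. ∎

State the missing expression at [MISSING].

(2r + 1) + 2w + (2d + 1) = 2d + 2r + 2w + 2
= 2(d + r + w + 1).
Since d + r + w + 1 is an integer, the sum is of the form 2k for an integer k.

2(d + r + w + 1)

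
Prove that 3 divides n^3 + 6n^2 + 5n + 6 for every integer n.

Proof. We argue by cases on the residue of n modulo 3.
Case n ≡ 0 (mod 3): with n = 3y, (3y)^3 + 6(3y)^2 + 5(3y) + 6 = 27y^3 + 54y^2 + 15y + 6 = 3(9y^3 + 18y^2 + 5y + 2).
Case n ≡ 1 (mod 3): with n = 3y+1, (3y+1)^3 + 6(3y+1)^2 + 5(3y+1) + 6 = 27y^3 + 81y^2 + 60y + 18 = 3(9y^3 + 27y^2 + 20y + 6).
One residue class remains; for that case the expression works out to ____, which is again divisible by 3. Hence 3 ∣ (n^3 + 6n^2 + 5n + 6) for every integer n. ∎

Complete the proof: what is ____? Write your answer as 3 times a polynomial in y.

3(9y^3 + 36y^2 + 41y + 16)

Only n ≡ 2 (mod 3) is unaccounted for. Put n = 3y+2:
(3y+2)^3 + 6(3y+2)^2 + 5(3y+2) + 6 expands to 27y^3 + 108y^2 + 123y + 48,
and factoring out 3 leaves 3(9y^3 + 36y^2 + 41y + 16).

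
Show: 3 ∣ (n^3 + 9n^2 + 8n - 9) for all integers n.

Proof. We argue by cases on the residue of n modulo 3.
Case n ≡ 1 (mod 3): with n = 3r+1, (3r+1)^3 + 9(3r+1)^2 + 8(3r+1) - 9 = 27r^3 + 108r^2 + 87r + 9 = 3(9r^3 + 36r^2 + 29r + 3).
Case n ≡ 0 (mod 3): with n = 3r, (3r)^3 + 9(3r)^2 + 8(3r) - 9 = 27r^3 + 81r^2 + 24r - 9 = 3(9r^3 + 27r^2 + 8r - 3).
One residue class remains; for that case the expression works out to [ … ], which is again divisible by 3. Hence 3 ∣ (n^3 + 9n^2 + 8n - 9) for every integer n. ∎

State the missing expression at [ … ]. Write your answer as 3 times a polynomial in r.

The residues treated are {1, 0}, so the missing case is n ≡ 2 (mod 3); write n = 3r+2.
Then (3r+2)^3 + 9(3r+2)^2 + 8(3r+2) - 9 = 27r^3 + 135r^2 + 168r + 51 = 3(9r^3 + 45r^2 + 56r + 17).

3(9r^3 + 45r^2 + 56r + 17)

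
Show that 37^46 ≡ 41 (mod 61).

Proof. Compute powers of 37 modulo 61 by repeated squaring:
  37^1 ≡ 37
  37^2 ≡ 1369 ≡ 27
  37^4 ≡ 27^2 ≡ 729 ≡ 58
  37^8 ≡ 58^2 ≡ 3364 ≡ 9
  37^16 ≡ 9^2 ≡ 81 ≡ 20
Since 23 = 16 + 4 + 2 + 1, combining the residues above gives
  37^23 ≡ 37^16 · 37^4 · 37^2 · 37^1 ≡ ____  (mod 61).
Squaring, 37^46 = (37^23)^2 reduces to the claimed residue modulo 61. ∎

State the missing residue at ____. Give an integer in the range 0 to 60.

37^16 · 37^4 · 37^2 · 37^1 ≡ 20 · 58 · 27 · 37 = 1158840.
1158840 mod 61 = 23, so 37^23 ≡ 23 (mod 61).

23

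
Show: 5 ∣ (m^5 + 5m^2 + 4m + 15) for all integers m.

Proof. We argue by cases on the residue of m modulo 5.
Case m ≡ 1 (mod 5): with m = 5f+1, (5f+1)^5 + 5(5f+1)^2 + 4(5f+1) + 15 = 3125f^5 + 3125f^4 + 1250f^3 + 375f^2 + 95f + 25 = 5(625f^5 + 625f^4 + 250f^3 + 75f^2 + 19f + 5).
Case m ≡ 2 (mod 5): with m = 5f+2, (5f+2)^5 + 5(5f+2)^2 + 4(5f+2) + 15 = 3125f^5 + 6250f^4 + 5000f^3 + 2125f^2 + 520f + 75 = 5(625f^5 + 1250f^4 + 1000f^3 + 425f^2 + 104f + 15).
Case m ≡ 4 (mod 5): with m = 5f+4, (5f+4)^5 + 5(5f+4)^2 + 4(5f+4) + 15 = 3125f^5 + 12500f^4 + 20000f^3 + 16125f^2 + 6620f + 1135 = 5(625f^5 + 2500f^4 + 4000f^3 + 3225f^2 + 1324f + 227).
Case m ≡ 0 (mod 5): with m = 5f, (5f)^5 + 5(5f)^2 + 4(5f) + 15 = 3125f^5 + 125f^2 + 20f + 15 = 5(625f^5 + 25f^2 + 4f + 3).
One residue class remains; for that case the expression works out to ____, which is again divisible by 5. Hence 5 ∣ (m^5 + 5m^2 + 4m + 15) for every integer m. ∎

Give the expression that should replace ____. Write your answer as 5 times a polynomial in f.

The residues treated are {1, 2, 4, 0}, so the missing case is m ≡ 3 (mod 5); write m = 5f+3.
Then (5f+3)^5 + 5(5f+3)^2 + 4(5f+3) + 15 = 3125f^5 + 9375f^4 + 11250f^3 + 6875f^2 + 2195f + 315 = 5(625f^5 + 1875f^4 + 2250f^3 + 1375f^2 + 439f + 63).

5(625f^5 + 1875f^4 + 2250f^3 + 1375f^2 + 439f + 63)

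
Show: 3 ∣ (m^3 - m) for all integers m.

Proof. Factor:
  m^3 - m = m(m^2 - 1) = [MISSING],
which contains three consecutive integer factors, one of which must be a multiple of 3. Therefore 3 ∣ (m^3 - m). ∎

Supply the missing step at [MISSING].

(m - 1)m(m + 1)

m(m^2 - 1) = m(m - 1)(m + 1) = (m - 1)m(m + 1).
These three factors are consecutive integers, so their product is divisible by 3.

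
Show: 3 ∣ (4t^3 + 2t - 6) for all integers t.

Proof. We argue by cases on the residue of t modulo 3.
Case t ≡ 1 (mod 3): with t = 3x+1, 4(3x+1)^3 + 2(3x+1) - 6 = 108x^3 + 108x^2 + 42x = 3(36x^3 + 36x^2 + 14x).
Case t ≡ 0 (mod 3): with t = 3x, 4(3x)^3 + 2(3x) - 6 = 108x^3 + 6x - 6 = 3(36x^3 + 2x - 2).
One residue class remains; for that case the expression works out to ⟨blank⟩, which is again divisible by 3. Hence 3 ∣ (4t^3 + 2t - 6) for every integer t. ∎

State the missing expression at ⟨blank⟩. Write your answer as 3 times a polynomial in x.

The residues treated are {1, 0}, so the missing case is t ≡ 2 (mod 3); write t = 3x+2.
Then 4(3x+2)^3 + 2(3x+2) - 6 = 108x^3 + 216x^2 + 150x + 30 = 3(36x^3 + 72x^2 + 50x + 10).

3(36x^3 + 72x^2 + 50x + 10)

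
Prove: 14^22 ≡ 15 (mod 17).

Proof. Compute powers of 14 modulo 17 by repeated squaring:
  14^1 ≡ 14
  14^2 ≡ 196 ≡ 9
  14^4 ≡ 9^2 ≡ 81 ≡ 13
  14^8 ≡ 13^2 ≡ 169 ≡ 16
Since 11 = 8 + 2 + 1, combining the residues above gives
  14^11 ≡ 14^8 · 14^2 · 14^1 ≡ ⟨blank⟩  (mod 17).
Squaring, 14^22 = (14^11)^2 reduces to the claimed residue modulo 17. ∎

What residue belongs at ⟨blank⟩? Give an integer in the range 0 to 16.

14^8 · 14^2 · 14^1 ≡ 16 · 9 · 14 = 2016.
2016 mod 17 = 10, so 14^11 ≡ 10 (mod 17).

10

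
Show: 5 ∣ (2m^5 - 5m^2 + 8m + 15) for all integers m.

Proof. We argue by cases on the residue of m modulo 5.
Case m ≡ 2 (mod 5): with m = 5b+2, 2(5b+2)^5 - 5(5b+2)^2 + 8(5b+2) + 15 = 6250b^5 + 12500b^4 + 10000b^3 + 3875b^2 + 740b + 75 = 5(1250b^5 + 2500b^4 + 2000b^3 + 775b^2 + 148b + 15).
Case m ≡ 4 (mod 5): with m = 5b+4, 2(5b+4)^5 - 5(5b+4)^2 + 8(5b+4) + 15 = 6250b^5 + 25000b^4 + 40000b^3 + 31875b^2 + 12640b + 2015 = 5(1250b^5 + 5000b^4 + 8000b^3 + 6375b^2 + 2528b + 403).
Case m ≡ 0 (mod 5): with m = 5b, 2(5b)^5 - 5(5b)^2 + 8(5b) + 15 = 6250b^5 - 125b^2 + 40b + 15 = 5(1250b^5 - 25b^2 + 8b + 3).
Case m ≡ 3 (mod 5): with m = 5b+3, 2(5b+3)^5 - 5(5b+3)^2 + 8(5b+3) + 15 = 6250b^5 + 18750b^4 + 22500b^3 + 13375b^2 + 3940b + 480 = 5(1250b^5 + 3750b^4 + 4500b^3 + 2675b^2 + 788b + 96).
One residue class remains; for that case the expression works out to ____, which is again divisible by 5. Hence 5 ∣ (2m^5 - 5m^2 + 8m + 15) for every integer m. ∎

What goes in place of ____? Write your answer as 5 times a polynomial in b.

The residues treated are {2, 4, 0, 3}, so the missing case is m ≡ 1 (mod 5); write m = 5b+1.
Then 2(5b+1)^5 - 5(5b+1)^2 + 8(5b+1) + 15 = 6250b^5 + 6250b^4 + 2500b^3 + 375b^2 + 40b + 20 = 5(1250b^5 + 1250b^4 + 500b^3 + 75b^2 + 8b + 4).

5(1250b^5 + 1250b^4 + 500b^3 + 75b^2 + 8b + 4)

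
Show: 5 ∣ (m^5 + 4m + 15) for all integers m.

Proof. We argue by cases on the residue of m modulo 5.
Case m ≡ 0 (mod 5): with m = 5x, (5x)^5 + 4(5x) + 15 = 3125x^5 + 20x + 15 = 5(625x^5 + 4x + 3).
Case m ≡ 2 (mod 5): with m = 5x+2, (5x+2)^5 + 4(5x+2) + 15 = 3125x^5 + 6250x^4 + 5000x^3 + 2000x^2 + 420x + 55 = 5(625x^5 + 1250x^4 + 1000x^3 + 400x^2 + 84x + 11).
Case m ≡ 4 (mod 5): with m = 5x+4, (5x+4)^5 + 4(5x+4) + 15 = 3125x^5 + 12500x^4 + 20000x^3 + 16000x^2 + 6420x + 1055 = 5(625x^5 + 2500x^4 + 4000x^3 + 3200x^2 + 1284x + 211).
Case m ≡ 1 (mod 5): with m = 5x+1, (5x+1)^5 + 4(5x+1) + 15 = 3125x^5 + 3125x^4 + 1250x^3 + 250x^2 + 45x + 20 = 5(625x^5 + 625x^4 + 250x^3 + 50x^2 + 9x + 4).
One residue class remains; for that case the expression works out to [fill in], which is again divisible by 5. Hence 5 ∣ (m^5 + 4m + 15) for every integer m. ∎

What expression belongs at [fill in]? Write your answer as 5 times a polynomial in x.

5(625x^5 + 1875x^4 + 2250x^3 + 1350x^2 + 409x + 54)

Only m ≡ 3 (mod 5) is unaccounted for. Put m = 5x+3:
(5x+3)^5 + 4(5x+3) + 15 expands to 3125x^5 + 9375x^4 + 11250x^3 + 6750x^2 + 2045x + 270,
and factoring out 5 leaves 5(625x^5 + 1875x^4 + 2250x^3 + 1350x^2 + 409x + 54).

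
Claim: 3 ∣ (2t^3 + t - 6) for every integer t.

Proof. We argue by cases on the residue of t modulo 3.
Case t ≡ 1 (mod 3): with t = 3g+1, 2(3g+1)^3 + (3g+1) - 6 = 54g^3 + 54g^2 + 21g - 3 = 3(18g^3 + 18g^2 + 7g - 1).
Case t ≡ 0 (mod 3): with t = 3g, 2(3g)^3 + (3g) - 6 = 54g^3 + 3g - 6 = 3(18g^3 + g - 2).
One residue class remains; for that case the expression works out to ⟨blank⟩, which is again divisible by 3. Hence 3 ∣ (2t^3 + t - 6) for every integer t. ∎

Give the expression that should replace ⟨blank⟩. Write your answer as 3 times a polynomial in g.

3(18g^3 + 36g^2 + 25g + 4)

The residues treated are {1, 0}, so the missing case is t ≡ 2 (mod 3); write t = 3g+2.
Then 2(3g+2)^3 + (3g+2) - 6 = 54g^3 + 108g^2 + 75g + 12 = 3(18g^3 + 36g^2 + 25g + 4).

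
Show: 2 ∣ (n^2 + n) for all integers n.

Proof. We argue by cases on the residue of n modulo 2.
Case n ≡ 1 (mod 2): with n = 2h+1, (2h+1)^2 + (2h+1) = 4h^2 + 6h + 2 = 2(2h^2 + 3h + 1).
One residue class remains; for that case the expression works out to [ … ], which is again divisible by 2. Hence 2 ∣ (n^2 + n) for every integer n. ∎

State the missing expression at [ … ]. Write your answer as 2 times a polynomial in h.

Only n ≡ 0 (mod 2) is unaccounted for. Put n = 2h:
(2h)^2 + (2h) expands to 4h^2 + 2h,
and factoring out 2 leaves 2(2h^2 + h).

2(2h^2 + h)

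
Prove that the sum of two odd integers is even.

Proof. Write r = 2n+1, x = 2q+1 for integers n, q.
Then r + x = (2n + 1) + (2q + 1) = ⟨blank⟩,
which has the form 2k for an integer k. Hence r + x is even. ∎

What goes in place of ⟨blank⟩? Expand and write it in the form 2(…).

(2n + 1) + (2q + 1) = 2n + 2q + 2
= 2(n + q + 1).
Since n + q + 1 is an integer, the sum is of the form 2k for an integer k.

2(n + q + 1)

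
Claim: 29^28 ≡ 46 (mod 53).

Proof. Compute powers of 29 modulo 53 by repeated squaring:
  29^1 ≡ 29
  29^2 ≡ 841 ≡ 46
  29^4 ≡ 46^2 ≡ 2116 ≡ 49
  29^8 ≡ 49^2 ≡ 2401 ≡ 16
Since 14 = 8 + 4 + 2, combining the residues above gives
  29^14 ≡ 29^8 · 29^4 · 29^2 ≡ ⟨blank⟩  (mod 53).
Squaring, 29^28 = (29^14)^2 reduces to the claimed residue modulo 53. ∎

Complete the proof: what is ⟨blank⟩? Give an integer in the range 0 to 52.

24

29^8 · 29^4 · 29^2 ≡ 16 · 49 · 46 = 36064.
36064 mod 53 = 24, so 29^14 ≡ 24 (mod 53).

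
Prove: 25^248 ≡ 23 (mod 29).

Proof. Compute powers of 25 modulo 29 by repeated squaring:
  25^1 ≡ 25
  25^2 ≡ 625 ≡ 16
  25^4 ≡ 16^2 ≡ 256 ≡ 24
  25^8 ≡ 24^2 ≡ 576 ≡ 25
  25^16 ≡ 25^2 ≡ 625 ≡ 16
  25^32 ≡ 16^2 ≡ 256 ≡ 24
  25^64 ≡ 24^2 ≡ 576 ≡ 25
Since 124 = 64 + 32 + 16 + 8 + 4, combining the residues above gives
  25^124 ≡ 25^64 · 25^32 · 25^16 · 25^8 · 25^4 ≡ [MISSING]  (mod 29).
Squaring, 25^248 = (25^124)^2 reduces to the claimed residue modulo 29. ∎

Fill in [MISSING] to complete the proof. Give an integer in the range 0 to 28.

Multiply the listed residues: 25 · 24 · 16 · 25 · 24 = 600 → 9600 → 240000 → 5760000.
Reducing modulo 29: 5760000 = 198620·29 + 20, so 25^124 ≡ 20.

20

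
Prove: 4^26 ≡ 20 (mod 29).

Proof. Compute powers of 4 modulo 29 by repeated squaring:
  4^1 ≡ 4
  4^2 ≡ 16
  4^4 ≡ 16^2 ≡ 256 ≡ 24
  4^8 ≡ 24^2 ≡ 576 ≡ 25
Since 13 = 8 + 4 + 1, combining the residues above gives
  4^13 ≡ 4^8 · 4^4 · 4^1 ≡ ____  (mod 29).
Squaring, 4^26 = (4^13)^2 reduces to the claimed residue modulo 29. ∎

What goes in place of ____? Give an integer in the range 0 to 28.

Multiply the listed residues: 25 · 24 · 4 = 600 → 2400.
Reducing modulo 29: 2400 = 82·29 + 22, so 4^13 ≡ 22.

22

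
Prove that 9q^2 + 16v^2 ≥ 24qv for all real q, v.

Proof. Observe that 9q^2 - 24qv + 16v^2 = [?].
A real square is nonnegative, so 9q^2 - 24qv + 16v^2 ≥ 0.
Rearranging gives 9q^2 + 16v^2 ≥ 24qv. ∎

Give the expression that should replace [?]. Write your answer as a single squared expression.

(3q - 4v)^2

The leading and trailing coefficients are 3^2 and 4^2, and 24 = 2·3·4, so the trinomial is (3q - 4v)^2.
Hence 9q^2 - 24qv + 16v^2 ≥ 0.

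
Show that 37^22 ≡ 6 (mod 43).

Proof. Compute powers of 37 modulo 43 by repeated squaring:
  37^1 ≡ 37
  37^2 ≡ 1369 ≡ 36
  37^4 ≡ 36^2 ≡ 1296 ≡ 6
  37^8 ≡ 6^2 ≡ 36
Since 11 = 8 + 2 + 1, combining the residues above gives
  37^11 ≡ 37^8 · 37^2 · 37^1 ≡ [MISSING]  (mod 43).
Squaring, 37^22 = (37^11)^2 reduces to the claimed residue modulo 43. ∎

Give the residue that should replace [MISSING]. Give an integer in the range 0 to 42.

7

37^8 · 37^2 · 37^1 ≡ 36 · 36 · 37 = 47952.
47952 mod 43 = 7, so 37^11 ≡ 7 (mod 43).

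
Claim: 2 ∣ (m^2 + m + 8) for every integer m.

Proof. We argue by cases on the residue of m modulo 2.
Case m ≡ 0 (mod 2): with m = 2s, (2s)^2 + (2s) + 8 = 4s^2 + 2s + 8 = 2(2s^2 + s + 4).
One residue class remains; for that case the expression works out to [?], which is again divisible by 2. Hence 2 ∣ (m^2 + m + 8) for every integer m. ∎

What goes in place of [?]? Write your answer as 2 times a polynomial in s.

Only m ≡ 1 (mod 2) is unaccounted for. Put m = 2s+1:
(2s+1)^2 + (2s+1) + 8 expands to 4s^2 + 6s + 10,
and factoring out 2 leaves 2(2s^2 + 3s + 5).

2(2s^2 + 3s + 5)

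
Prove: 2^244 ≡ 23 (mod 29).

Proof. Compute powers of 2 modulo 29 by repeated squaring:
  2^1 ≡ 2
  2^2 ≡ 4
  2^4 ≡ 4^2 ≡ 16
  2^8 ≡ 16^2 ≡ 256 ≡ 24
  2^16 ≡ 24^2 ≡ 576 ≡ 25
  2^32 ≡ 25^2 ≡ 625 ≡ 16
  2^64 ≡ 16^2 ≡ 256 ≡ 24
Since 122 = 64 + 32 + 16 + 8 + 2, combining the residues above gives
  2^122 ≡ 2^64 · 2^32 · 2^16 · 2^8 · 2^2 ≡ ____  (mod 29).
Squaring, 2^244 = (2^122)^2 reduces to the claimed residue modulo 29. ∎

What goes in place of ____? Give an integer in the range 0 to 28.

9

Multiply the listed residues: 24 · 16 · 25 · 24 · 4 = 384 → 9600 → 230400 → 921600.
Reducing modulo 29: 921600 = 31779·29 + 9, so 2^122 ≡ 9.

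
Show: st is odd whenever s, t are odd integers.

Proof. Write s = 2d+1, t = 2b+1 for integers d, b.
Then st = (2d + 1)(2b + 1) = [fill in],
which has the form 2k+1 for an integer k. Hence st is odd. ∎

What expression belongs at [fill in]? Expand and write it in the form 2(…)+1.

2(2bd + b + d) + 1

(2d + 1)(2b + 1) = 4bd + 2b + 2d + 1
= 2(2bd + b + d) + 1.
Since 2bd + b + d is an integer, the product is of the form 2k+1 for an integer k.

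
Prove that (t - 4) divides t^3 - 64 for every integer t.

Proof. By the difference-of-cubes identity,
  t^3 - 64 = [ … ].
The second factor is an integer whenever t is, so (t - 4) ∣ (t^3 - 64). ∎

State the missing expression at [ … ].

Polynomial division of t^3 - 64 by t - 4 leaves remainder 0 and quotient t^2 + 4t + 16.
Hence t^3 - 64 = (t - 4)(t^2 + 4t + 16).

(t - 4)(t^2 + 4t + 16)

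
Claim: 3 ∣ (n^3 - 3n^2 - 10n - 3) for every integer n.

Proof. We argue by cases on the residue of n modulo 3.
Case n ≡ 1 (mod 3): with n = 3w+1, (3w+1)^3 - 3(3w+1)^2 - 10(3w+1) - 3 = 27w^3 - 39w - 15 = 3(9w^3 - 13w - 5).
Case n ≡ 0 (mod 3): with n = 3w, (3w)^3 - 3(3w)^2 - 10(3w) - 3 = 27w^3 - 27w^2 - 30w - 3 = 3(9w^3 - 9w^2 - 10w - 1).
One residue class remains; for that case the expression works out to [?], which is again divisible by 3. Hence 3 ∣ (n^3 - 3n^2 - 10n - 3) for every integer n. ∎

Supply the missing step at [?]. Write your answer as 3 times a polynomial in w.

3(9w^3 + 9w^2 - 10w - 9)

The residues treated are {1, 0}, so the missing case is n ≡ 2 (mod 3); write n = 3w+2.
Then (3w+2)^3 - 3(3w+2)^2 - 10(3w+2) - 3 = 27w^3 + 27w^2 - 30w - 27 = 3(9w^3 + 9w^2 - 10w - 9).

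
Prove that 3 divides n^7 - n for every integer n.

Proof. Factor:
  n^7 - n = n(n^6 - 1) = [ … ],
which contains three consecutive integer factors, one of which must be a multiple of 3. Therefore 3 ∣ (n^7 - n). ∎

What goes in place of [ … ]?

n^6 - 1 = (n^2 - 1)(n^4 + n^2 + 1), and n^2 - 1 = (n-1)(n+1).
So n(n^6 - 1) = (n - 1)n(n + 1)(n^4 + n^2 + 1).

(n - 1)n(n + 1)(n^4 + n^2 + 1)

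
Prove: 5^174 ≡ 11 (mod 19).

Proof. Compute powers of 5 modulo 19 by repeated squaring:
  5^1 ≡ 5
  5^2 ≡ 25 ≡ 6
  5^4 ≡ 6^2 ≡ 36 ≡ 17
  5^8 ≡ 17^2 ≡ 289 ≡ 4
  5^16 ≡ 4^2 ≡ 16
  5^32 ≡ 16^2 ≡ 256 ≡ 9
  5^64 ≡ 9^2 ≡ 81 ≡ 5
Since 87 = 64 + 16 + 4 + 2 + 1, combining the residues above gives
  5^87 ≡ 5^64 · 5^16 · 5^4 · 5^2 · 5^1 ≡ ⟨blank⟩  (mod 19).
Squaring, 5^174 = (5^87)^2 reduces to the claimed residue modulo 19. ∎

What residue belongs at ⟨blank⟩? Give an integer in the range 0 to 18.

7

Multiply the listed residues: 5 · 16 · 17 · 6 · 5 = 80 → 1360 → 8160 → 40800.
Reducing modulo 19: 40800 = 2147·19 + 7, so 5^87 ≡ 7.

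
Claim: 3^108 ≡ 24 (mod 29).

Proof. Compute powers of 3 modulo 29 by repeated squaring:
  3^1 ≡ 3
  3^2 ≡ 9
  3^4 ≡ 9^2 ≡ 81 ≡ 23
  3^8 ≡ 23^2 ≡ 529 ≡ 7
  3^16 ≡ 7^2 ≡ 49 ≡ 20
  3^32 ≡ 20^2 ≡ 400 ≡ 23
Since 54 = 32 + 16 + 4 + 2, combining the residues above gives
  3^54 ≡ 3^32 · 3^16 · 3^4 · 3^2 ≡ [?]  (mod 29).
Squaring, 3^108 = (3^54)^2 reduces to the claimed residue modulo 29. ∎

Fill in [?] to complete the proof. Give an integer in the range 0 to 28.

13

Multiply the listed residues: 23 · 20 · 23 · 9 = 460 → 10580 → 95220.
Reducing modulo 29: 95220 = 3283·29 + 13, so 3^54 ≡ 13.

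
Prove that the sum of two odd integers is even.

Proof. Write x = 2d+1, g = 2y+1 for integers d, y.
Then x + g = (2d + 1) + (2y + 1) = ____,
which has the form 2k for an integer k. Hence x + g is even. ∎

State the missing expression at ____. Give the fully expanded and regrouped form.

2(d + y + 1)

Expanding: (2d + 1) + (2y + 1) = 2d + 2y + 2.
Every term is even; pulling out the factor of 2 gives 2(d + y + 1).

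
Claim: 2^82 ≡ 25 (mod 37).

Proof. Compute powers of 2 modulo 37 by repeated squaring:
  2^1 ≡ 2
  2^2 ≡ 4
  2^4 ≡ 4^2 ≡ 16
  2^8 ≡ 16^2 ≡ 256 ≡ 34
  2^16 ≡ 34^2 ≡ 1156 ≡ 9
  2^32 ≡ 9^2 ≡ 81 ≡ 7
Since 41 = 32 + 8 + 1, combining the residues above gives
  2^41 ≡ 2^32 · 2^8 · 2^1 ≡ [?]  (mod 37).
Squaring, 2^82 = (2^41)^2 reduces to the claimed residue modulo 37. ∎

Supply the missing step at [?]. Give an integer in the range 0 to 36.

Multiply the listed residues: 7 · 34 · 2 = 238 → 476.
Reducing modulo 37: 476 = 12·37 + 32, so 2^41 ≡ 32.

32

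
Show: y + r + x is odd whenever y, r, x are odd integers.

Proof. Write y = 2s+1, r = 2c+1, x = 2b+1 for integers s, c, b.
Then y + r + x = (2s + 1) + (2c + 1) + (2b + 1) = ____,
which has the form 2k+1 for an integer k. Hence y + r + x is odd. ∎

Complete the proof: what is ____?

(2s + 1) + (2c + 1) + (2b + 1) = 2b + 2c + 2s + 3
= 2(b + c + s + 1) + 1.
Since b + c + s + 1 is an integer, the sum is of the form 2k+1 for an integer k.

2(b + c + s + 1) + 1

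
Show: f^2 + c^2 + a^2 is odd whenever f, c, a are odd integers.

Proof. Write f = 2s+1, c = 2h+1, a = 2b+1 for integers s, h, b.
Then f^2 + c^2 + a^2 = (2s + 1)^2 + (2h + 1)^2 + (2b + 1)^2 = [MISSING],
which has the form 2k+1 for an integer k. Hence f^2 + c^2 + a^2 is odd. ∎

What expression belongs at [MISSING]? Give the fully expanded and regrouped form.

Expanding: (2s + 1)^2 + (2h + 1)^2 + (2b + 1)^2 = 4b^2 + 4b + 4h^2 + 4h + 4s^2 + 4s + 3.
Every term except the constant is even, so this is 2(2b^2 + 2b + 2h^2 + 2h + 2s^2 + 2s + 1) + 1,
and 2b^2 + 2b + 2h^2 + 2h + 2s^2 + 2s + 1 ∈ ℤ gives the required form.

2(2b^2 + 2b + 2h^2 + 2h + 2s^2 + 2s + 1) + 1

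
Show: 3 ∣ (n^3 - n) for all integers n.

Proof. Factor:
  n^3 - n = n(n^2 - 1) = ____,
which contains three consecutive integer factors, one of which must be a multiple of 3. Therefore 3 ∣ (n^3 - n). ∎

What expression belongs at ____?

(n - 1)n(n + 1)

n(n^2 - 1) = n(n - 1)(n + 1) = (n - 1)n(n + 1).
These three factors are consecutive integers, so their product is divisible by 3.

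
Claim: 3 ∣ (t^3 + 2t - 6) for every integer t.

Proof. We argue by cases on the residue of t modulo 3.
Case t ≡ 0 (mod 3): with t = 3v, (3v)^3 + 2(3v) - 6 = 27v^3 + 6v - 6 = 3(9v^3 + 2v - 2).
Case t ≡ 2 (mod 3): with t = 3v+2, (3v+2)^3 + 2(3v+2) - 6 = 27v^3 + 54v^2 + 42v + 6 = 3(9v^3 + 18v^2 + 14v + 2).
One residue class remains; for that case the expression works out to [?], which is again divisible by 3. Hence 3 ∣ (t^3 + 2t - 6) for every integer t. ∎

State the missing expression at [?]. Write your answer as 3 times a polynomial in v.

Only t ≡ 1 (mod 3) is unaccounted for. Put t = 3v+1:
(3v+1)^3 + 2(3v+1) - 6 expands to 27v^3 + 27v^2 + 15v - 3,
and factoring out 3 leaves 3(9v^3 + 9v^2 + 5v - 1).

3(9v^3 + 9v^2 + 5v - 1)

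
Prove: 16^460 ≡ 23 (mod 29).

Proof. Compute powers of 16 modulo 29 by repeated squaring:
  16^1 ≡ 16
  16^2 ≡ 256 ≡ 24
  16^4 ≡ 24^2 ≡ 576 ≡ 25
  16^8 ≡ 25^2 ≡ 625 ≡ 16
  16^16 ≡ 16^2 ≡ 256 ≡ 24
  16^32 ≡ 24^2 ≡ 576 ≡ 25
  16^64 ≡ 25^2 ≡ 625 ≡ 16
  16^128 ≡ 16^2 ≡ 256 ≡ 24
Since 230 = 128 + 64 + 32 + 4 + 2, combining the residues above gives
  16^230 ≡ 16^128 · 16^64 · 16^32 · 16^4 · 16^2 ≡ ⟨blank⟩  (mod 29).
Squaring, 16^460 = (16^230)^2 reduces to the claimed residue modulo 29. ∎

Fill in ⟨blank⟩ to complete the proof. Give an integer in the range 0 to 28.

20

Multiply the listed residues: 24 · 16 · 25 · 25 · 24 = 384 → 9600 → 240000 → 5760000.
Reducing modulo 29: 5760000 = 198620·29 + 20, so 16^230 ≡ 20.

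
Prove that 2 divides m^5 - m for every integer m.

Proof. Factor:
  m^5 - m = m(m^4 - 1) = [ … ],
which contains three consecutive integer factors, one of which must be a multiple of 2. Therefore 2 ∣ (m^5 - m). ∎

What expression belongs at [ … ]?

(m - 1)m(m + 1)(m^2 + 1)

m^4 - 1 = (m^2 - 1)(m^2 + 1), and m^2 - 1 = (m-1)(m+1).
So m(m^4 - 1) = (m - 1)m(m + 1)(m^2 + 1).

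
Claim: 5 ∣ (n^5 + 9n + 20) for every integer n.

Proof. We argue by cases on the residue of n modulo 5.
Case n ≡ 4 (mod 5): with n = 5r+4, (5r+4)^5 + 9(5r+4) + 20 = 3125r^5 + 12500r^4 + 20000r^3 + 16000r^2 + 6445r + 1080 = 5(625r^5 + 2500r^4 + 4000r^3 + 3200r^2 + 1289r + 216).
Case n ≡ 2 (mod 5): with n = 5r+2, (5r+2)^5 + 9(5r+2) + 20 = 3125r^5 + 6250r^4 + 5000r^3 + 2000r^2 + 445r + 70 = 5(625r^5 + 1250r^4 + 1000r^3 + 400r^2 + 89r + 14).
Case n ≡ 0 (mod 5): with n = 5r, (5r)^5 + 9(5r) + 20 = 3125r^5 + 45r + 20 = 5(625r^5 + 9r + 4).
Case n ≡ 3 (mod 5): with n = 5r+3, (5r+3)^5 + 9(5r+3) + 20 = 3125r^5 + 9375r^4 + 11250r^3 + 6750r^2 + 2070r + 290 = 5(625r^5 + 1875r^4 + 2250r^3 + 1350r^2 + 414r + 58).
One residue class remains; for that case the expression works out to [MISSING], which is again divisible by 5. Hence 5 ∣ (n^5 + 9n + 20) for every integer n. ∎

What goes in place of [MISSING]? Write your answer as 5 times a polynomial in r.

5(625r^5 + 625r^4 + 250r^3 + 50r^2 + 14r + 6)

Only n ≡ 1 (mod 5) is unaccounted for. Put n = 5r+1:
(5r+1)^5 + 9(5r+1) + 20 expands to 3125r^5 + 3125r^4 + 1250r^3 + 250r^2 + 70r + 30,
and factoring out 5 leaves 5(625r^5 + 625r^4 + 250r^3 + 50r^2 + 14r + 6).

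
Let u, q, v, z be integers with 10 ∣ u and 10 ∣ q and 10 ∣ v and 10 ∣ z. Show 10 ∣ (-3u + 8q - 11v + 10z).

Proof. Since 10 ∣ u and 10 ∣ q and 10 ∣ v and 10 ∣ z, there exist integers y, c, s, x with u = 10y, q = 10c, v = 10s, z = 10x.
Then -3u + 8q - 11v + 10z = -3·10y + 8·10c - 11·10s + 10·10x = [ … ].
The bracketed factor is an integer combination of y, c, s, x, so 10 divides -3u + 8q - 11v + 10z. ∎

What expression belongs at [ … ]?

10(8c - 11s + 10x - 3y)

Pull the common 10 out of every term: -3·10y + 8·10c - 11·10s + 10·10x = 10(8c - 11s + 10x - 3y).
8c - 11s + 10x - 3y is an integer, which exhibits the divisibility.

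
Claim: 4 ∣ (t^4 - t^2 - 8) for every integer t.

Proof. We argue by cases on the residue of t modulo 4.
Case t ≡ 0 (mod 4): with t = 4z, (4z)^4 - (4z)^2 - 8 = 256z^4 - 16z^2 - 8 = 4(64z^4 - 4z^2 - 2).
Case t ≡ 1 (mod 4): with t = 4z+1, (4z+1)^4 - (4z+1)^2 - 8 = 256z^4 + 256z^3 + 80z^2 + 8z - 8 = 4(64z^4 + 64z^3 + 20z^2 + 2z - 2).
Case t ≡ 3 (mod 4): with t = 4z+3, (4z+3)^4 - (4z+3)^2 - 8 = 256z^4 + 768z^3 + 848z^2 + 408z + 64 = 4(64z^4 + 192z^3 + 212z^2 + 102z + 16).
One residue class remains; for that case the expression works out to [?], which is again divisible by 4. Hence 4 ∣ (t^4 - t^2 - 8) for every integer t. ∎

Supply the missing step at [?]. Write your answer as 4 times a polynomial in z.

4(64z^4 + 128z^3 + 92z^2 + 28z + 1)

The residues treated are {0, 1, 3}, so the missing case is t ≡ 2 (mod 4); write t = 4z+2.
Then (4z+2)^4 - (4z+2)^2 - 8 = 256z^4 + 512z^3 + 368z^2 + 112z + 4 = 4(64z^4 + 128z^3 + 92z^2 + 28z + 1).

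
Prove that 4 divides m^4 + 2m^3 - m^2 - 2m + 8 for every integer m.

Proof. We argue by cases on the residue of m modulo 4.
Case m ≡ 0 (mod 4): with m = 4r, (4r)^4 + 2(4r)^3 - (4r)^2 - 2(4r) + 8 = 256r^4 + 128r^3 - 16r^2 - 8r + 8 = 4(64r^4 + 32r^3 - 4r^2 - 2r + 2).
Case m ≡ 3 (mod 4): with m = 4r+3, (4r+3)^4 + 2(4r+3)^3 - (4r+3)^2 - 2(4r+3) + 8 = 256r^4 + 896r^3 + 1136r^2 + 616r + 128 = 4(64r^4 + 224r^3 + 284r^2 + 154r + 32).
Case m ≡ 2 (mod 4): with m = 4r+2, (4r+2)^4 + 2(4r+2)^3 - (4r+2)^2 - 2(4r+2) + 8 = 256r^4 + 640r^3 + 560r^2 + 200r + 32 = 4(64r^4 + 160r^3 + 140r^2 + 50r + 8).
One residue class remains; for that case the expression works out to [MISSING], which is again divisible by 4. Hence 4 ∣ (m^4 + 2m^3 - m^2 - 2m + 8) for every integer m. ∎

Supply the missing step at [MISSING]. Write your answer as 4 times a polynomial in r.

Only m ≡ 1 (mod 4) is unaccounted for. Put m = 4r+1:
(4r+1)^4 + 2(4r+1)^3 - (4r+1)^2 - 2(4r+1) + 8 expands to 256r^4 + 384r^3 + 176r^2 + 24r + 8,
and factoring out 4 leaves 4(64r^4 + 96r^3 + 44r^2 + 6r + 2).

4(64r^4 + 96r^3 + 44r^2 + 6r + 2)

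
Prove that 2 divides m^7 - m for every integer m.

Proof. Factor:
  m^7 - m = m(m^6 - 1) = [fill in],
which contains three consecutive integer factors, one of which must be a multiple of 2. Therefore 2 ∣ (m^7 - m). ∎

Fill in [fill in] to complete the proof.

(m - 1)m(m + 1)(m^4 + m^2 + 1)

m^6 - 1 = (m^2 - 1)(m^4 + m^2 + 1), and m^2 - 1 = (m-1)(m+1).
So m(m^6 - 1) = (m - 1)m(m + 1)(m^4 + m^2 + 1).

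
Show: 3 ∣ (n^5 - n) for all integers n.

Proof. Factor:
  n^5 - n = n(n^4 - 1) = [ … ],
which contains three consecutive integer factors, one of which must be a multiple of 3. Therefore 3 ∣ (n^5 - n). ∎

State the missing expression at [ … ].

(n - 1)n(n + 1)(n^2 + 1)

n^4 - 1 = (n^2 - 1)(n^2 + 1), and n^2 - 1 = (n-1)(n+1).
So n(n^4 - 1) = (n - 1)n(n + 1)(n^2 + 1).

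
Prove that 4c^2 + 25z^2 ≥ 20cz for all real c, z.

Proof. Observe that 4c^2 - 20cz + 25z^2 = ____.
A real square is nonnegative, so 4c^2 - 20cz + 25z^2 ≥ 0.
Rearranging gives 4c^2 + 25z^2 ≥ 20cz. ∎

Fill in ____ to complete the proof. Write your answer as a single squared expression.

4c^2 - 20cz + 25z^2 is a perfect-square trinomial: the outer terms are (2c)^2 and (5z)^2, and the cross term is -2·2c·5z.
So 4c^2 - 20cz + 25z^2 = (2c - 5z)^2 ≥ 0.

(2c - 5z)^2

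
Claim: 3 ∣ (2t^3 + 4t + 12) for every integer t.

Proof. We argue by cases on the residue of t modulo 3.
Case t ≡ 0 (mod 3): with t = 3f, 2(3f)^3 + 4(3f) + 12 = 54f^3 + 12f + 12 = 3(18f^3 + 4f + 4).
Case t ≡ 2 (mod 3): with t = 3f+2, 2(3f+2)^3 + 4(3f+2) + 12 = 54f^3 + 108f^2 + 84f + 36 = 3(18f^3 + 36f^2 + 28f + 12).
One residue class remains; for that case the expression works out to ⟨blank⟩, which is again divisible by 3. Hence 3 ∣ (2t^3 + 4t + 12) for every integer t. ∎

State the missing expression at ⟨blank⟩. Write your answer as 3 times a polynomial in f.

3(18f^3 + 18f^2 + 10f + 6)

The residues treated are {0, 2}, so the missing case is t ≡ 1 (mod 3); write t = 3f+1.
Then 2(3f+1)^3 + 4(3f+1) + 12 = 54f^3 + 54f^2 + 30f + 18 = 3(18f^3 + 18f^2 + 10f + 6).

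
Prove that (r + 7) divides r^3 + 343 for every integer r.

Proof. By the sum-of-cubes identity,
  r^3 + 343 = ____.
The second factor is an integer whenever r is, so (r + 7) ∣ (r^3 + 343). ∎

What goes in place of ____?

Polynomial division of r^3 + 343 by r + 7 leaves remainder 0 and quotient r^2 - 7r + 49.
Hence r^3 + 343 = (r + 7)(r^2 - 7r + 49).

(r + 7)(r^2 - 7r + 49)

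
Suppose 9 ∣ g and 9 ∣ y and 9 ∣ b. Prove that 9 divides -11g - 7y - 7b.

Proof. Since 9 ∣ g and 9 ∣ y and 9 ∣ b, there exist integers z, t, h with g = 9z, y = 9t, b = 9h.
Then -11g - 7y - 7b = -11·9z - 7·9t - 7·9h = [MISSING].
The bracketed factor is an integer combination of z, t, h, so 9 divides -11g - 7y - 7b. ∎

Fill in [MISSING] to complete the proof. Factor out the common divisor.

Each term has a factor of 9: -11·9z - 7·9t - 7·9h = 9·(-7h - 7t - 11z).
Since -7h - 7t - 11z is an integer, 9 ∣ (-11g - 7y - 7b).

9(-7h - 7t - 11z)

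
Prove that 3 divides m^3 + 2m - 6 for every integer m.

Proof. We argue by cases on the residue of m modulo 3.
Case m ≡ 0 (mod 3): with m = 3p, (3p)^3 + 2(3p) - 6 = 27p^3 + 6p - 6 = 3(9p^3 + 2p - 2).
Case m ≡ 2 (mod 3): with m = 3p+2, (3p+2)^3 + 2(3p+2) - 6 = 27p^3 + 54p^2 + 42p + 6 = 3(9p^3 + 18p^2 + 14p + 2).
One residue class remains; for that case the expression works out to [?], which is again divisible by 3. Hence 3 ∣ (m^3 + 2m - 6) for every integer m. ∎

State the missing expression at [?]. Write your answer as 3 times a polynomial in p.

The residues treated are {0, 2}, so the missing case is m ≡ 1 (mod 3); write m = 3p+1.
Then (3p+1)^3 + 2(3p+1) - 6 = 27p^3 + 27p^2 + 15p - 3 = 3(9p^3 + 9p^2 + 5p - 1).

3(9p^3 + 9p^2 + 5p - 1)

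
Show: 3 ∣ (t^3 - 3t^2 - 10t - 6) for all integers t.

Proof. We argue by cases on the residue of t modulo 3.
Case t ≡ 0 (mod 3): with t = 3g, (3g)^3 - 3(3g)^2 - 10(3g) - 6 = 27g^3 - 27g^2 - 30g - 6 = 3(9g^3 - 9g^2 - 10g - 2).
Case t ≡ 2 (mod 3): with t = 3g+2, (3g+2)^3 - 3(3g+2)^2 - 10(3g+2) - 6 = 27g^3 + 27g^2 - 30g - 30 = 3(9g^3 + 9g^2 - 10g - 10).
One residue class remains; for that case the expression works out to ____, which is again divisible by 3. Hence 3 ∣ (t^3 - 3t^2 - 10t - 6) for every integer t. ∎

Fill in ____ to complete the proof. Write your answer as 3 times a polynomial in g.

3(9g^3 - 13g - 6)

Only t ≡ 1 (mod 3) is unaccounted for. Put t = 3g+1:
(3g+1)^3 - 3(3g+1)^2 - 10(3g+1) - 6 expands to 27g^3 - 39g - 18,
and factoring out 3 leaves 3(9g^3 - 13g - 6).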